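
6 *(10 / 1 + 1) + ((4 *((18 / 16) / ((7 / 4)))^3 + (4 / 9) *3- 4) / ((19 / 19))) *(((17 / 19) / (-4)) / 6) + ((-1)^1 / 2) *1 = 61524461 / 938448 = 65.56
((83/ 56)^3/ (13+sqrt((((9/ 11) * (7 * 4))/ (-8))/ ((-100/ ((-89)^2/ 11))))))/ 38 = 22485523775/ 2995339994752- 8396692095 * sqrt(14)/ 11981359979008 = 0.00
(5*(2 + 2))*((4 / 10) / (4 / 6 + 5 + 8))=24 / 41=0.59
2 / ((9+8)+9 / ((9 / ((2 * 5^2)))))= 2 / 67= 0.03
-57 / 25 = -2.28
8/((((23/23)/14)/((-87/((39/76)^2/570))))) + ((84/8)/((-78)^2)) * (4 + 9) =-85547642789/4056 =-21091627.91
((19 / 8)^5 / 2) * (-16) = -2476099 / 4096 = -604.52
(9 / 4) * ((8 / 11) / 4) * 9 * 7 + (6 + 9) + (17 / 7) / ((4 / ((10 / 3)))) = 9886 / 231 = 42.80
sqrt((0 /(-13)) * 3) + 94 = 94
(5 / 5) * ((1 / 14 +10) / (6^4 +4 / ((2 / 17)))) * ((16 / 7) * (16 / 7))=9024 / 228095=0.04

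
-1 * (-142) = 142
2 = 2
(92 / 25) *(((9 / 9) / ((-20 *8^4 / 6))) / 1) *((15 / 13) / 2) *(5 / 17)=-207 / 4526080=-0.00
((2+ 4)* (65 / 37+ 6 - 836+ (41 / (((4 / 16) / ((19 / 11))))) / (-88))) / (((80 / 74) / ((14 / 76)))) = -156343173 / 183920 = -850.06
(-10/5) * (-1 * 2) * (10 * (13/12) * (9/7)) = 390/7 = 55.71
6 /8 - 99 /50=-1.23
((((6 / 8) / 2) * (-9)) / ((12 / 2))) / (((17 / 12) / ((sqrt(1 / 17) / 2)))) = -27 * sqrt(17) / 2312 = -0.05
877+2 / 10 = 4386 / 5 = 877.20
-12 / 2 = -6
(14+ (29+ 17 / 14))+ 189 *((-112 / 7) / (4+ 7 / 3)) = -115247 / 266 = -433.26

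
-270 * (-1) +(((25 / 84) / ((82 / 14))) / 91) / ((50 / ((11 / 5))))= 120884411 / 447720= 270.00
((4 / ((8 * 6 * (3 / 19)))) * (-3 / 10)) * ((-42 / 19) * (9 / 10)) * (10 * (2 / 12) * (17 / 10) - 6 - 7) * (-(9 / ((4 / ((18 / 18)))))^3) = 933849 / 25600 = 36.48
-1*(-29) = 29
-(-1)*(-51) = -51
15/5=3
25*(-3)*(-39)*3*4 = 35100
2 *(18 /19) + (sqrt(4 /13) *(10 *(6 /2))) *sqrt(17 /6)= 36 /19 + 10 *sqrt(1326) /13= 29.91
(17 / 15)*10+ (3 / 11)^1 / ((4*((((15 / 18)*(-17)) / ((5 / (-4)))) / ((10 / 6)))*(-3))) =50849 / 4488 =11.33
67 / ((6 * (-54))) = -67 / 324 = -0.21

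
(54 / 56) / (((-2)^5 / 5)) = -135 / 896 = -0.15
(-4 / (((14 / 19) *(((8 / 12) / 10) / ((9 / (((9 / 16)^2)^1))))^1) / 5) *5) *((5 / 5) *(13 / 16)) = -47047.62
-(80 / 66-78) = 2534 / 33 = 76.79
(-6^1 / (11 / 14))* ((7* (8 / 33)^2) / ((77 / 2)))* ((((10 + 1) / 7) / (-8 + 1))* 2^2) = 2048 / 27951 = 0.07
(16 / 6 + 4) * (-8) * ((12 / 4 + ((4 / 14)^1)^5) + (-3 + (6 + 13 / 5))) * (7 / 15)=-23131552 / 108045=-214.09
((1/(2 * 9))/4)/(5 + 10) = 1/1080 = 0.00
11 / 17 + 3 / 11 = 172 / 187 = 0.92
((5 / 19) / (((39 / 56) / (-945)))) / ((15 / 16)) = -94080 / 247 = -380.89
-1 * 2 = -2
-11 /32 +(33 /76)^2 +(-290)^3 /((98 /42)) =-845225196551 /80864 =-10452428.73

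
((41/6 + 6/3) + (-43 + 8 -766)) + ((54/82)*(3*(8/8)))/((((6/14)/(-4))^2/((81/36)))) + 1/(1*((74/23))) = -1841500/4551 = -404.64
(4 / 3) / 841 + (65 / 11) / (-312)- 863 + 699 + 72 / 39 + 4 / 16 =-467355103 / 2886312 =-161.92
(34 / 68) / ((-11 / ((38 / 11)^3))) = -27436 / 14641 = -1.87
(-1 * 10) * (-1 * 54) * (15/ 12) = 675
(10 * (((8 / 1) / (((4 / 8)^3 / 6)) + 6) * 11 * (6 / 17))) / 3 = 85800 / 17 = 5047.06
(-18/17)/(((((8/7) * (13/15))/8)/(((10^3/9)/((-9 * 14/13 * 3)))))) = 5000/153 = 32.68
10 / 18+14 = 131 / 9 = 14.56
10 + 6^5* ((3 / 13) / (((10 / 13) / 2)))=23378 / 5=4675.60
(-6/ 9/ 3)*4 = -8/ 9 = -0.89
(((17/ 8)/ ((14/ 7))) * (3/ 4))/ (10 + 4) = 51/ 896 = 0.06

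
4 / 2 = 2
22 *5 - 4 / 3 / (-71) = 23434 / 213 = 110.02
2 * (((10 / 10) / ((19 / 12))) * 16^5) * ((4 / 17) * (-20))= -2013265920 / 323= -6233021.42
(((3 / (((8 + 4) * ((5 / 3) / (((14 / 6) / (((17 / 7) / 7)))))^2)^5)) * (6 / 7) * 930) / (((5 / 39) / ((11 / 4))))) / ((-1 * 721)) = -2039120316502832247010158833 / 6229421152387410000000000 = -327.34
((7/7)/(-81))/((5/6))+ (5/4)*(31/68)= 20381/36720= 0.56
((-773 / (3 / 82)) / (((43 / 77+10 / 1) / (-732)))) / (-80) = -148862021 / 8130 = -18310.21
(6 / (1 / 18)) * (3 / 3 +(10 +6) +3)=2160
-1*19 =-19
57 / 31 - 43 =-1276 / 31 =-41.16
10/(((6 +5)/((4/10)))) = 4/11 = 0.36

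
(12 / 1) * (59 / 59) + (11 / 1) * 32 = 364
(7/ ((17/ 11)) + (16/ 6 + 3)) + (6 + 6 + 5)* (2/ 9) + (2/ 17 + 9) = 3533/ 153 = 23.09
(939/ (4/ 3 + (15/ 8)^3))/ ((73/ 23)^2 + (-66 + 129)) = 1.62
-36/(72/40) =-20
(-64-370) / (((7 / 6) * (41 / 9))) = -3348 / 41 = -81.66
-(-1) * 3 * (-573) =-1719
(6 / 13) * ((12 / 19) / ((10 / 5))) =36 / 247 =0.15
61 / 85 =0.72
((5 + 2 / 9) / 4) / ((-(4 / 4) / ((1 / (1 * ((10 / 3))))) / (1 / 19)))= -47 / 2280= -0.02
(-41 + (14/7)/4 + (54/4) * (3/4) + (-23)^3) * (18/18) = -97579/8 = -12197.38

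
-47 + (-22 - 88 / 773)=-53425 / 773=-69.11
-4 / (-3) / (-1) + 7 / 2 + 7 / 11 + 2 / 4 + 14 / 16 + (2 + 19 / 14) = 13925 / 1848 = 7.54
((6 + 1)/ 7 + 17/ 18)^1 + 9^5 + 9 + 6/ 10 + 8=5316169/ 90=59068.54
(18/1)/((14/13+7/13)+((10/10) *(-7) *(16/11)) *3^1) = -0.62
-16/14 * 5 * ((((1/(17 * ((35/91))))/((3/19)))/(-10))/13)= 76/1785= 0.04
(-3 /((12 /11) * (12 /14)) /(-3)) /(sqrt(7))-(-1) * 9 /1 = 11 * sqrt(7) /72 + 9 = 9.40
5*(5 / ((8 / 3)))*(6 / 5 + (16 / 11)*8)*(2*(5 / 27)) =8825 / 198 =44.57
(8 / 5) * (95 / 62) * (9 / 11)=684 / 341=2.01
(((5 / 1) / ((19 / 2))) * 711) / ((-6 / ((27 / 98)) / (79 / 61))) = -2527605 / 113582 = -22.25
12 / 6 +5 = 7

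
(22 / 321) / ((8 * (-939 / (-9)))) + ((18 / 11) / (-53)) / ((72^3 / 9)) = 0.00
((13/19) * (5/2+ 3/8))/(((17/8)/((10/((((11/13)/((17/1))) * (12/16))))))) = 155480/627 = 247.97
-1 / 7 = -0.14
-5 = -5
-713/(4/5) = -3565/4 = -891.25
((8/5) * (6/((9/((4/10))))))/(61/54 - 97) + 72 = 9318024/129425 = 72.00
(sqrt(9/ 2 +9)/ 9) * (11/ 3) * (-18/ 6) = -11 * sqrt(6)/ 6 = -4.49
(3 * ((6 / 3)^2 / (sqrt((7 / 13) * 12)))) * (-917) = -262 * sqrt(273) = -4328.95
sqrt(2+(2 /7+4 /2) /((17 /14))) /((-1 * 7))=-sqrt(1122) /119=-0.28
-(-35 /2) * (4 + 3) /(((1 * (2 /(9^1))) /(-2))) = -2205 /2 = -1102.50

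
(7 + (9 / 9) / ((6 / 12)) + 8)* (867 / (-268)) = -14739 / 268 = -55.00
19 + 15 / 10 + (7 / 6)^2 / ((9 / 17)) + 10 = 10715 / 324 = 33.07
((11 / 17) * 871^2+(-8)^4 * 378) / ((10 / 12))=207995682 / 85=2447008.02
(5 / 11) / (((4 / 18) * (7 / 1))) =45 / 154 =0.29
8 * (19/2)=76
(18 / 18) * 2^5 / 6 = 16 / 3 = 5.33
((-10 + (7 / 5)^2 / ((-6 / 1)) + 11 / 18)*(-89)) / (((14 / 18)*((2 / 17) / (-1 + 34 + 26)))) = 97568831 / 175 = 557536.18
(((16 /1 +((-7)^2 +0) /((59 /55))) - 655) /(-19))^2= 1225420036 /1256641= 975.16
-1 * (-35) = 35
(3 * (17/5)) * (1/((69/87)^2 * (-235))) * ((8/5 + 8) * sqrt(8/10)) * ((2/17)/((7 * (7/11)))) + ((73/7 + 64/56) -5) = 46/7 -5328576 * sqrt(5)/761429375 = 6.56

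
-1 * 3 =-3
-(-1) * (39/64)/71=39/4544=0.01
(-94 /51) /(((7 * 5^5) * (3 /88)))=-8272 /3346875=-0.00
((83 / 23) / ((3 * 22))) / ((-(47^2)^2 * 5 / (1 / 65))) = -0.00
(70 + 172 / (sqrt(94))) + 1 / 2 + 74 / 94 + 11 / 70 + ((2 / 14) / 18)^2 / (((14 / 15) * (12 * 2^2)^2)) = 89.18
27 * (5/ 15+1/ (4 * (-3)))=27/ 4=6.75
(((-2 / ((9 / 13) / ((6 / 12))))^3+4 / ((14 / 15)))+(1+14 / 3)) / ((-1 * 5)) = -35408 / 25515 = -1.39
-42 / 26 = -21 / 13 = -1.62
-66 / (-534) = 0.12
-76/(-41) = 76/41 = 1.85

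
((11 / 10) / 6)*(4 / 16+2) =33 / 80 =0.41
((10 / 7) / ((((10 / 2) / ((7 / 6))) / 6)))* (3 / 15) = 2 / 5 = 0.40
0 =0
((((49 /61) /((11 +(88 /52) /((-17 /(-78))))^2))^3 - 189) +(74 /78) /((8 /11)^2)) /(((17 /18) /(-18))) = 3017605608583559055273286197 /845757503908517564174096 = 3567.93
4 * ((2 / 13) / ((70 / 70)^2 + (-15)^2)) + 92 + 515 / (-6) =6.17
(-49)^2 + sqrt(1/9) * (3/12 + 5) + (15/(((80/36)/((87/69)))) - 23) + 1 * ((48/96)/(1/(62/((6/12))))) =56356/23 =2450.26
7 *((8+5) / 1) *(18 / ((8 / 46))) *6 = 56511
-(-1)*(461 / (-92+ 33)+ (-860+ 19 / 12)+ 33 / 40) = -865.41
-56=-56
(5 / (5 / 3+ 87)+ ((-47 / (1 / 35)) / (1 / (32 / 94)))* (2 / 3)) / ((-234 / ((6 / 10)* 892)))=13285225 / 15561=853.75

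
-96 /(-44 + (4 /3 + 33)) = 288 /29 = 9.93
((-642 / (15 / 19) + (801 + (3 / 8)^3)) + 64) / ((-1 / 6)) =-311.12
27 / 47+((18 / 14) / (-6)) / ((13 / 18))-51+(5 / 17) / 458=-1689065669 / 33300722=-50.72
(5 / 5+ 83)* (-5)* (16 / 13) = -6720 / 13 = -516.92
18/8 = 2.25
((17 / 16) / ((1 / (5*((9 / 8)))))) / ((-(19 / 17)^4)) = -63893565 / 16681088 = -3.83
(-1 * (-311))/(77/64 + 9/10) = 99520/673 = 147.88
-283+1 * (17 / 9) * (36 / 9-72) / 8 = -5383 / 18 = -299.06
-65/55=-1.18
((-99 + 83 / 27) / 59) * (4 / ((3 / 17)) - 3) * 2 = -5180 / 81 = -63.95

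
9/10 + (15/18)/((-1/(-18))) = 159/10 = 15.90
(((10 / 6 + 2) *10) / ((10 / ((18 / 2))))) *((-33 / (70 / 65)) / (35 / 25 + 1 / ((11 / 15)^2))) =-8564985 / 27608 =-310.24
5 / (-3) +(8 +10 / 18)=62 / 9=6.89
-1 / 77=-0.01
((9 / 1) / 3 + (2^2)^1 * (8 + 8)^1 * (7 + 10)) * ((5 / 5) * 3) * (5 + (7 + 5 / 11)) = 448401 / 11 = 40763.73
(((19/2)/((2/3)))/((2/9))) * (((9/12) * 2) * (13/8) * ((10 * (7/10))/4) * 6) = 420147/256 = 1641.20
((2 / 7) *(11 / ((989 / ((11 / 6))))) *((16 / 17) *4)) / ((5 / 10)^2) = 30976 / 353073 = 0.09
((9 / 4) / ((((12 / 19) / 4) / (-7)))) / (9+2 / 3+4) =-1197 / 164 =-7.30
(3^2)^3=729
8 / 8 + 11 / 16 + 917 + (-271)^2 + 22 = 1190107 / 16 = 74381.69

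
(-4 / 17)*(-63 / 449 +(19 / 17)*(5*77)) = -101.21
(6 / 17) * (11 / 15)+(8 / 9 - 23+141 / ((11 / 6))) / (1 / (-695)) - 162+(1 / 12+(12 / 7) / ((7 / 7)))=-9011178401 / 235620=-38244.54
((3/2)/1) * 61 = 183/2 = 91.50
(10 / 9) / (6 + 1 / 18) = 20 / 109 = 0.18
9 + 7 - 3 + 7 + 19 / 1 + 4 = 43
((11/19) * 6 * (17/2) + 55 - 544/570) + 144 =64858/285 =227.57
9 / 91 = 0.10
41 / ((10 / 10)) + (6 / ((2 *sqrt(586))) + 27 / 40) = 3 *sqrt(586) / 586 + 1667 / 40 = 41.80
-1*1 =-1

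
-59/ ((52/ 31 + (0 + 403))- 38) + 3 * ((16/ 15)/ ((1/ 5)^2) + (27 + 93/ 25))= 48877843/ 284175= 172.00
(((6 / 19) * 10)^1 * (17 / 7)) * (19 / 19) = 1020 / 133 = 7.67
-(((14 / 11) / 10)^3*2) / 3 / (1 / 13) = -8918 / 499125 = -0.02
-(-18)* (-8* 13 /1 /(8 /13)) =-3042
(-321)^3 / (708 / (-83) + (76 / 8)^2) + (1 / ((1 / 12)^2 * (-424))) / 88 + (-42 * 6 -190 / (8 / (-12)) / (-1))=-25642333635447 / 63269492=-405287.49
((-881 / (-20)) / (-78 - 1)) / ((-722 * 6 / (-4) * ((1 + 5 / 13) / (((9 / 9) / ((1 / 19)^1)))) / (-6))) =11453 / 270180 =0.04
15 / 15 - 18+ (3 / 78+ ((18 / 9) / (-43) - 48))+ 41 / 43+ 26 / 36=-318625 / 5031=-63.33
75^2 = 5625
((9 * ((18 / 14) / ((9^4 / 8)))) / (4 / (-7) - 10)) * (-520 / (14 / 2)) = 2080 / 20979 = 0.10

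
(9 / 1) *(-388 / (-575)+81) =422667 / 575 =735.07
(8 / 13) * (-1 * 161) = -1288 / 13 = -99.08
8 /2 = 4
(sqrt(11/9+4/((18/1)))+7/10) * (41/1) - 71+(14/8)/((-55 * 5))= -46537/1100+41 * sqrt(13)/3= 6.97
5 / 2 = 2.50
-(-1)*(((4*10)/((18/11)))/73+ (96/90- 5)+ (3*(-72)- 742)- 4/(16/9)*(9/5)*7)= -13007923/13140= -989.95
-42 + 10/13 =-536/13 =-41.23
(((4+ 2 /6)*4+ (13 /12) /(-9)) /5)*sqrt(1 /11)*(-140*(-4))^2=2649920*sqrt(11) /27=325510.75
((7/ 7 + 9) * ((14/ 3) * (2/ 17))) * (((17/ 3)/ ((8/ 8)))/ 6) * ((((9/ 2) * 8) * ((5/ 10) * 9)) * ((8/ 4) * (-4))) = -6720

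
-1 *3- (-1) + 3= 1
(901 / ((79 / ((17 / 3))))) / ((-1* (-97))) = 15317 / 22989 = 0.67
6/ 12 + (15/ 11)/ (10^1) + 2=29/ 11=2.64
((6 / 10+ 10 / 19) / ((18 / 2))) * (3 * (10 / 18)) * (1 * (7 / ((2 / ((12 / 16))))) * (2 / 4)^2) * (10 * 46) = 86135 / 1368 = 62.96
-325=-325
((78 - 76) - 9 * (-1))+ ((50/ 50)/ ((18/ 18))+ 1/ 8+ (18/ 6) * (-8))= -95/ 8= -11.88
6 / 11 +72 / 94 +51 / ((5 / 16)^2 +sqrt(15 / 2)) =32815602 / 50758543 +1671168 * sqrt(30) / 490895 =19.29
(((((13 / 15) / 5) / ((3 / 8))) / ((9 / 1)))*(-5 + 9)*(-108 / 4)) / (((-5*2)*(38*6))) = 52 / 21375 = 0.00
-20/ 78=-10/ 39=-0.26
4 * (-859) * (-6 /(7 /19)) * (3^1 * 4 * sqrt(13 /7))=4700448 * sqrt(91) /49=915090.12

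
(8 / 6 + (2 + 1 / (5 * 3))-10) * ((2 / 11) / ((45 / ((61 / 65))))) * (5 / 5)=-122 / 4875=-0.03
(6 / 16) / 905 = 3 / 7240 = 0.00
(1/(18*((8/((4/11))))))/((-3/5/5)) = -25/1188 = -0.02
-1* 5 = -5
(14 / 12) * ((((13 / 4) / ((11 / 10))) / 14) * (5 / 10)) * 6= 65 / 88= 0.74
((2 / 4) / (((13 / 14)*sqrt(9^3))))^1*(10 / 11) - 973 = -3756683 / 3861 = -972.98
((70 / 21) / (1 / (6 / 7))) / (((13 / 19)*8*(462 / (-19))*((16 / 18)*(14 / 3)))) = -16245 / 3139136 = -0.01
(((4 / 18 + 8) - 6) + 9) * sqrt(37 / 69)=101 * sqrt(2553) / 621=8.22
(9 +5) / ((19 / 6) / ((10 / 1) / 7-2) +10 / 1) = 336 / 107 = 3.14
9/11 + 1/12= 119/132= 0.90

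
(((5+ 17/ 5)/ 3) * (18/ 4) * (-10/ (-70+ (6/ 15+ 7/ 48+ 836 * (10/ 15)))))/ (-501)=10080/ 19554197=0.00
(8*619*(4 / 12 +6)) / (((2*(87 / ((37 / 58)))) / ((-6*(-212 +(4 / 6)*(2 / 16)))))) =146202.17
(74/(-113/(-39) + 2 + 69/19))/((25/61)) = 1672437/79000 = 21.17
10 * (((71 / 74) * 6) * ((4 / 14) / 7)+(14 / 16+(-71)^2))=365653815 / 7252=50421.10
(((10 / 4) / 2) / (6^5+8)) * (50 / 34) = 125 / 529312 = 0.00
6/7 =0.86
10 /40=0.25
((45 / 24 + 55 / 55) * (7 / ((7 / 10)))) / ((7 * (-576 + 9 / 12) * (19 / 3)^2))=-345 / 1938209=-0.00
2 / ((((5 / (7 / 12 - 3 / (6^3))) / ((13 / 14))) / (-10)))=-533 / 252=-2.12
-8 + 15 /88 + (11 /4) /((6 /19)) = 29 /33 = 0.88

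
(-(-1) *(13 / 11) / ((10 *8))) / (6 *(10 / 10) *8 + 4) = 1 / 3520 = 0.00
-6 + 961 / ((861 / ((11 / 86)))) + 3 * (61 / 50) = -2033708 / 925575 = -2.20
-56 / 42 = -4 / 3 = -1.33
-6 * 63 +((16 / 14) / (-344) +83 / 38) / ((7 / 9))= -30040443 / 80066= -375.20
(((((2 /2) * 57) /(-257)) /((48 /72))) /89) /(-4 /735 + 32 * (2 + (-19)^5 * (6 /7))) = 125685 /2283553805347784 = 0.00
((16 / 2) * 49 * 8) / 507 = 3136 / 507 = 6.19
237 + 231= 468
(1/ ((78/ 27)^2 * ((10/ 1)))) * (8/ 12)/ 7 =27/ 23660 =0.00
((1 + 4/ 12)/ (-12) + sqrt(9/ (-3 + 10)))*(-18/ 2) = 1 - 27*sqrt(7)/ 7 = -9.21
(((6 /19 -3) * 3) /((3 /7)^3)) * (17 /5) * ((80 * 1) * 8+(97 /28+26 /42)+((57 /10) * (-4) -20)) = -3576204779 /17100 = -209134.78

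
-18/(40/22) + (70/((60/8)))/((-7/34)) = -1657/30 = -55.23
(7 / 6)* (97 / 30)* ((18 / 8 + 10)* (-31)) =-1031401 / 720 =-1432.50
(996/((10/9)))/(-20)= -44.82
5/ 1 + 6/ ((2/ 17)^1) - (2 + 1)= 53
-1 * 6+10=4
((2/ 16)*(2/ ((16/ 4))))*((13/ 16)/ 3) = 13/ 768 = 0.02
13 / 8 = 1.62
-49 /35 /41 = -7 /205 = -0.03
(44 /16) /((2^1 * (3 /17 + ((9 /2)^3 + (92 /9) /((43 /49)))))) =72369 /5418467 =0.01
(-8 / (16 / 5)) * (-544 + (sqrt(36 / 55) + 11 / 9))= 24425 / 18 - 3 * sqrt(55) / 11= 1354.92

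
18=18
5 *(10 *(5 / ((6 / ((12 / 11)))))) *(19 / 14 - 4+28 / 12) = -3250 / 231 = -14.07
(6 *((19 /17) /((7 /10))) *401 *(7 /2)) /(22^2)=27.78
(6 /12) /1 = 1 /2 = 0.50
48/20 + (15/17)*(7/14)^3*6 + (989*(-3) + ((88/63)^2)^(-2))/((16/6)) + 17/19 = -858927130659347/774806405120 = -1108.57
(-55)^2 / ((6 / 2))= 3025 / 3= 1008.33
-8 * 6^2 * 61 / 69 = -5856 / 23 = -254.61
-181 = -181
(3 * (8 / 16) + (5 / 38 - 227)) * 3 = -676.11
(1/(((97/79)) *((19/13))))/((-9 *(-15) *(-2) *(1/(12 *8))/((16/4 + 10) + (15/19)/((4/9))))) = -4925492/1575765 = -3.13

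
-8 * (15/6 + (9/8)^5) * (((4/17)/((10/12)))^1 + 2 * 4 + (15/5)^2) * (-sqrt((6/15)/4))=207083461 * sqrt(10)/3481600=188.09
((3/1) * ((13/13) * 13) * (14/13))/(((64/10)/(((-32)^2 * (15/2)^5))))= 159468750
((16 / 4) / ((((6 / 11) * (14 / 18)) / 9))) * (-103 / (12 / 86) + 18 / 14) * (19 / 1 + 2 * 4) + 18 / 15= -413633091 / 245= -1688298.33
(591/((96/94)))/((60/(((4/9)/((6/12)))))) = 9259/1080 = 8.57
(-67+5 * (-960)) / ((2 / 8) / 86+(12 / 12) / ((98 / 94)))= -82038152 / 16217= -5058.77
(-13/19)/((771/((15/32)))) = -65/156256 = -0.00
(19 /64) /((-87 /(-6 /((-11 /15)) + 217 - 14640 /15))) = 52307 /20416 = 2.56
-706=-706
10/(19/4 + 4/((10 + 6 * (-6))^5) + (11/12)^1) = 17822064/10099169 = 1.76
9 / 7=1.29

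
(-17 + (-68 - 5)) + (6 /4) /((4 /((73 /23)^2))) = -364893 /4232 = -86.22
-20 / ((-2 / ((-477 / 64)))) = -2385 / 32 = -74.53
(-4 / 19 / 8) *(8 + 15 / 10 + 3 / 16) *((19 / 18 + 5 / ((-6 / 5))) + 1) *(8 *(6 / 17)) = 155 / 102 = 1.52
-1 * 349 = -349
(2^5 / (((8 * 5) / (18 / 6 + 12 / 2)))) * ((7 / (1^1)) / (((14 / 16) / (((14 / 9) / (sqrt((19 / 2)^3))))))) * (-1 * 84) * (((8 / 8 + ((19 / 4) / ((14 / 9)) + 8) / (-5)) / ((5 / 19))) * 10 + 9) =13926528 * sqrt(38) / 9025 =9512.34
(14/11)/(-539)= -2/847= -0.00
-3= -3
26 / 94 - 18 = -833 / 47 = -17.72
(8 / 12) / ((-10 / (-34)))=34 / 15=2.27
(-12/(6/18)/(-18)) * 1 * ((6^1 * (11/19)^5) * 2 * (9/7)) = 34787016/17332693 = 2.01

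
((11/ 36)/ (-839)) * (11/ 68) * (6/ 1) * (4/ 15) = -121/ 1283670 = -0.00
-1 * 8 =-8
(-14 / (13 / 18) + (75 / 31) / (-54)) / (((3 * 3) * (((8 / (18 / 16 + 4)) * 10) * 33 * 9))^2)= -236921821 / 21229287410073600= -0.00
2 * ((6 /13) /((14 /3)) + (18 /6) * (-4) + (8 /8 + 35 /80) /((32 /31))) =-489613 /23296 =-21.02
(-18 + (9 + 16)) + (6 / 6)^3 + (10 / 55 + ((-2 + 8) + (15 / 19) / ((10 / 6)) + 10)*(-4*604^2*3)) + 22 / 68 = -512473026665 / 7106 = -72118354.44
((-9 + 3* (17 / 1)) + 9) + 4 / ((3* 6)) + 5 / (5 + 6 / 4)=6083 / 117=51.99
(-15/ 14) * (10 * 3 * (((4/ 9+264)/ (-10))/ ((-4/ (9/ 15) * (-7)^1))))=255/ 14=18.21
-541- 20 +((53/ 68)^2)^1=-2591255/ 4624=-560.39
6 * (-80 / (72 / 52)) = -1040 / 3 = -346.67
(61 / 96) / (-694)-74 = -4930237 / 66624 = -74.00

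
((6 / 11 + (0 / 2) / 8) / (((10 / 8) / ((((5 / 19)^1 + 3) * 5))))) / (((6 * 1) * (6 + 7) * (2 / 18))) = 2232 / 2717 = 0.82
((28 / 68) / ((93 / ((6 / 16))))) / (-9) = -7 / 37944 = -0.00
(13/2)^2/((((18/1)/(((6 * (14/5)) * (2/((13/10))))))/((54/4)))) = 819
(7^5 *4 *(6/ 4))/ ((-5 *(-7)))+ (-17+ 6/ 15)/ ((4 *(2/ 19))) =113671/ 40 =2841.78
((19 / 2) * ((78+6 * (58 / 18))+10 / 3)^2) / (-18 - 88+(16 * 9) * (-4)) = -141.16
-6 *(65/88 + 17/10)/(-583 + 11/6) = 9657/383570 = 0.03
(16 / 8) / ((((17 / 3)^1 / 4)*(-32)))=-3 / 68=-0.04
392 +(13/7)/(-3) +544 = 19643/21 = 935.38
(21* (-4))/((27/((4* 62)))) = -6944/9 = -771.56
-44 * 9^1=-396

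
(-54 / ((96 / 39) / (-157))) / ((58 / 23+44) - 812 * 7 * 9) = -1267461 / 18808288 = -0.07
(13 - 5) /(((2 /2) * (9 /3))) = 8 /3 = 2.67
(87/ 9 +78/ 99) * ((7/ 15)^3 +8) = 628889/ 7425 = 84.70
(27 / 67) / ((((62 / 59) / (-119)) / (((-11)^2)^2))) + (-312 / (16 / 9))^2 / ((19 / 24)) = -49662896769 / 78926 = -629233.67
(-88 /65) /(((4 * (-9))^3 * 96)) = 11 /36391680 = 0.00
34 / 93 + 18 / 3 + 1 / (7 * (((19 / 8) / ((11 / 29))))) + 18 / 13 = 36246482 / 4663113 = 7.77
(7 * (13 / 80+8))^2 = 20894041 / 6400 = 3264.69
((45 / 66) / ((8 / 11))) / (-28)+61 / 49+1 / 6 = 1.38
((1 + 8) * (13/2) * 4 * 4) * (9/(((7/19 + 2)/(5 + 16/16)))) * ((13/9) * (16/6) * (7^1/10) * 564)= 811329792/25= 32453191.68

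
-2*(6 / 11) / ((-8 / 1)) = 3 / 22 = 0.14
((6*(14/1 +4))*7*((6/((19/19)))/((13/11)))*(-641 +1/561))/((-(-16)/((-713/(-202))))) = -12114654300/22321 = -542746.93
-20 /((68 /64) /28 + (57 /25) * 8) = -224000 /204713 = -1.09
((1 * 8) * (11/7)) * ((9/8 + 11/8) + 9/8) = 319/7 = 45.57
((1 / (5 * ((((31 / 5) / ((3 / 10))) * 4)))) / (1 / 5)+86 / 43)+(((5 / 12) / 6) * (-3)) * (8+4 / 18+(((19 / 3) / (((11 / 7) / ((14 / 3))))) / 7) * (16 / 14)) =-25087 / 73656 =-0.34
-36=-36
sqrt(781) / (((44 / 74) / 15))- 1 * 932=-932+ 555 * sqrt(781) / 22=-226.99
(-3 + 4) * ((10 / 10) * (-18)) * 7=-126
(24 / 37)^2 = 576 / 1369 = 0.42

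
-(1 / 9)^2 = -1 / 81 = -0.01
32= 32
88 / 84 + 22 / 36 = 209 / 126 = 1.66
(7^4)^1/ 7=343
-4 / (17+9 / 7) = -7 / 32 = -0.22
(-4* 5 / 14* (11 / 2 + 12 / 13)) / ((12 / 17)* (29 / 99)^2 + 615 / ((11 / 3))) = -46375065 / 848007979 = -0.05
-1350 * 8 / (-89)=10800 / 89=121.35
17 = 17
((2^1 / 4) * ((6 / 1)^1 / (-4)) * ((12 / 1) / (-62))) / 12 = 3 / 248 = 0.01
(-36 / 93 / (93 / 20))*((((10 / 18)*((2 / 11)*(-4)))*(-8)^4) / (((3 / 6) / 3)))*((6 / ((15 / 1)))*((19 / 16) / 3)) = 12451840 / 95139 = 130.88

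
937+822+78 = 1837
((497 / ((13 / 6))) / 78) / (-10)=-497 / 1690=-0.29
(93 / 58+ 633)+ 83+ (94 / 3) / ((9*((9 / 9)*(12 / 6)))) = 1126493 / 1566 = 719.34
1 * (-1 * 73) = -73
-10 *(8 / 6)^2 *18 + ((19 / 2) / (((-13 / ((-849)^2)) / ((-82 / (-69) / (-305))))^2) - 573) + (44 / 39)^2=33121330959767353 / 74848752225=442510.13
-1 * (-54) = 54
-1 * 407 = -407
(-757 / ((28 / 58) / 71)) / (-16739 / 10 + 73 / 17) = 132486355 / 1986831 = 66.68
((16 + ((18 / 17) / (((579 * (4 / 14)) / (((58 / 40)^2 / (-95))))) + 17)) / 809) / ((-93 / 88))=-15085973243 / 390849945250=-0.04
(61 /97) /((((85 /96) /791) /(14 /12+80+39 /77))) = 42902032 /935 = 45884.53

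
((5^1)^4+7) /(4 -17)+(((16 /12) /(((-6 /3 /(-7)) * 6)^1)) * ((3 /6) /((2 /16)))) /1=-5324 /117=-45.50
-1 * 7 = -7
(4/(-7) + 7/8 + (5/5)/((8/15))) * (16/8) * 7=61/2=30.50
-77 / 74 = -1.04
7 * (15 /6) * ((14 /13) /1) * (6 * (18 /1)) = 26460 /13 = 2035.38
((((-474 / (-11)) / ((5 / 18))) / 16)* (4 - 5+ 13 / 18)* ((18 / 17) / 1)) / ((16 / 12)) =-6399 / 2992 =-2.14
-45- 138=-183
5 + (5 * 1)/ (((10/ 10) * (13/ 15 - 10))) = 610/ 137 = 4.45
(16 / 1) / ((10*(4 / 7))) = 14 / 5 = 2.80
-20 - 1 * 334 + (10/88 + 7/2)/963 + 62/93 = -4990427/14124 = -353.33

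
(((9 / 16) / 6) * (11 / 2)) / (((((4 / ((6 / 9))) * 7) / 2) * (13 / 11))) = 121 / 5824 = 0.02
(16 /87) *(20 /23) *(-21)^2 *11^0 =47040 /667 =70.52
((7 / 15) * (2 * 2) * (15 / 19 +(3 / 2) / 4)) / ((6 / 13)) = 5369 / 1140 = 4.71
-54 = -54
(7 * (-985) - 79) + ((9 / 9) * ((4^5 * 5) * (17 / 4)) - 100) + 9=14695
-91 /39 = -2.33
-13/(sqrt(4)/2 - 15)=13/14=0.93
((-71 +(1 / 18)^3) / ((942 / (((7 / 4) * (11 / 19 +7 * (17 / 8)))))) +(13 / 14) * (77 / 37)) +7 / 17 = 7932460927 / 25938067968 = 0.31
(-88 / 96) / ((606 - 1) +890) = -11 / 17940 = -0.00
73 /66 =1.11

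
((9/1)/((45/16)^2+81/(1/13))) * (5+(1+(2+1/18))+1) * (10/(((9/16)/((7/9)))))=3338240/3142719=1.06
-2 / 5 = -0.40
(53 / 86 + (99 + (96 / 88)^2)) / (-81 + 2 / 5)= -1.25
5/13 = 0.38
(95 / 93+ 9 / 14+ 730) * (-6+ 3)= -952627 / 434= -2194.99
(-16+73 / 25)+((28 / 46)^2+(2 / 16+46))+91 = 13163161 / 105800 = 124.42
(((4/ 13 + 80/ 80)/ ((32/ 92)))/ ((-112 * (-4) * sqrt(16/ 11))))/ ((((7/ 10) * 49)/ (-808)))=-197455 * sqrt(11)/ 3995264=-0.16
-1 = -1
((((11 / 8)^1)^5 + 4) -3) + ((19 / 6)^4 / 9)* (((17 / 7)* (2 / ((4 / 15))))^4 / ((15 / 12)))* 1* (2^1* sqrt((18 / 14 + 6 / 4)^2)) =9055947253059799 / 1652195328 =5481160.19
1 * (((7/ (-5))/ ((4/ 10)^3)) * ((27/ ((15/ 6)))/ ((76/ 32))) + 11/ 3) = -5461/ 57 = -95.81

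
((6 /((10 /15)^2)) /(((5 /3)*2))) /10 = 81 /200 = 0.40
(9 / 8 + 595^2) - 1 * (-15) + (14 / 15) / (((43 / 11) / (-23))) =1826823869 / 5160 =354035.63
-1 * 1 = -1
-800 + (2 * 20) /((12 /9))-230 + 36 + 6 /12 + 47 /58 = -27918 /29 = -962.69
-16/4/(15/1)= -4/15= -0.27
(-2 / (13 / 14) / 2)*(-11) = 154 / 13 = 11.85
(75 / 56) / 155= 15 / 1736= 0.01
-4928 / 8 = -616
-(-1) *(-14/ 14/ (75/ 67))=-67/ 75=-0.89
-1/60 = -0.02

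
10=10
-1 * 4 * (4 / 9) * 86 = -1376 / 9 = -152.89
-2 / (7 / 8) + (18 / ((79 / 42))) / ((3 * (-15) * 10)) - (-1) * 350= 4806856 / 13825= 347.69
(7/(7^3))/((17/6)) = 6/833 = 0.01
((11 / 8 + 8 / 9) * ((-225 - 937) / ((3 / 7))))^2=439464252241 / 11664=37676976.36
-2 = -2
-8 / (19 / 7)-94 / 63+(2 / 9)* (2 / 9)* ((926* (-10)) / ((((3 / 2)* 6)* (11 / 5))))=-29366374 / 1066527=-27.53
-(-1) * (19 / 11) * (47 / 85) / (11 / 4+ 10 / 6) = 10716 / 49555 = 0.22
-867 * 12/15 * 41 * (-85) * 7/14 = 1208598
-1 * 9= -9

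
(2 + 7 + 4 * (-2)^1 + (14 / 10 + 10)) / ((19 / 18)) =1116 / 95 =11.75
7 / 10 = 0.70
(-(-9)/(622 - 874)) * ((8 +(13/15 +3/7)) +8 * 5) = -1294/735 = -1.76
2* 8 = 16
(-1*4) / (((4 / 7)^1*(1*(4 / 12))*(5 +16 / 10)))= -35 / 11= -3.18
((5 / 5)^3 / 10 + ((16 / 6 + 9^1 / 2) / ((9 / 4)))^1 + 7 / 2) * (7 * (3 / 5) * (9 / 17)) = 6412 / 425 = 15.09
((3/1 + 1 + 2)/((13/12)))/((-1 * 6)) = -12/13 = -0.92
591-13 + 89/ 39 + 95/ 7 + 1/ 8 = 1297249/ 2184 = 593.98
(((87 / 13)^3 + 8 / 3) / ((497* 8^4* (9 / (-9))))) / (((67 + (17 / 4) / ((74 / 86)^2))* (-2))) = 545706673 / 534447700899840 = 0.00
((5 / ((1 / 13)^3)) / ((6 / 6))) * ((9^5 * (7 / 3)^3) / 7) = 1177185555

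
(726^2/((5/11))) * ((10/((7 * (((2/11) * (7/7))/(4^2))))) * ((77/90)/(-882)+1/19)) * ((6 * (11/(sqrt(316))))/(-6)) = -1735293603208 * sqrt(79)/3309705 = -4660121.35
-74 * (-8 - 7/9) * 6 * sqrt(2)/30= 5846 * sqrt(2)/45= 183.72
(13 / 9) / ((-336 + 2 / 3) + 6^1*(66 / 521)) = -521 / 120678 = -0.00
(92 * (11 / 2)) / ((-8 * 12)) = -253 / 48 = -5.27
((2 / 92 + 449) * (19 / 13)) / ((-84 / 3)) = -392445 / 16744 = -23.44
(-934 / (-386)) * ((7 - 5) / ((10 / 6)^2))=8406 / 4825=1.74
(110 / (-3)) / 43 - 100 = -13010 / 129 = -100.85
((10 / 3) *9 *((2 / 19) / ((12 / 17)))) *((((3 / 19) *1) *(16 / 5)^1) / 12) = 68 / 361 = 0.19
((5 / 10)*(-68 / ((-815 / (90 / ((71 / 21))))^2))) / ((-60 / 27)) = 10930626 / 669671645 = 0.02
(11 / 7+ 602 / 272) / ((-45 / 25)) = -6005 / 2856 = -2.10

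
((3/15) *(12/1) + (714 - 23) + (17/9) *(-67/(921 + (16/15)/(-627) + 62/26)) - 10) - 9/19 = 109299825833/160078420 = 682.79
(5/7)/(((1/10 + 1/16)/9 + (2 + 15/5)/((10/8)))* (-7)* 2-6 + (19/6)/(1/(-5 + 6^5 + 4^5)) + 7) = 1800/70044863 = 0.00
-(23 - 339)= 316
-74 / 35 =-2.11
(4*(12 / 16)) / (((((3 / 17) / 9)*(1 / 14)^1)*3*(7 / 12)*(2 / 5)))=3060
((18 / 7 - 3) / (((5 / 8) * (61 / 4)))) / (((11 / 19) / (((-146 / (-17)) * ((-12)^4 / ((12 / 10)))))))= -920346624 / 79849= -11526.09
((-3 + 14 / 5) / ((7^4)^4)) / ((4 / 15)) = -3 / 132931722278404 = -0.00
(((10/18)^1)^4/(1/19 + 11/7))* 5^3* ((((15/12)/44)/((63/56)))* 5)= 259765625/280600848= 0.93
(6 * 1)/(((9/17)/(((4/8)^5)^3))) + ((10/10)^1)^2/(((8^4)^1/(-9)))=-91/49152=-0.00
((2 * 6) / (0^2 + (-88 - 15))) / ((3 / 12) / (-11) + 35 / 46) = -4048 / 25647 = -0.16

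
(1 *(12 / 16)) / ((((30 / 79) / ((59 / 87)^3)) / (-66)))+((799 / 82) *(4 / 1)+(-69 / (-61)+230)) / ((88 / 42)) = 2664875517131 / 30193460055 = 88.26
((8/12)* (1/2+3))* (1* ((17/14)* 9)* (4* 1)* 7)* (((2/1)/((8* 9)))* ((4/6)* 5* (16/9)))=117.53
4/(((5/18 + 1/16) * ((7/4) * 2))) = 1152/343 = 3.36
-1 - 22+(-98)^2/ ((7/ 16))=21929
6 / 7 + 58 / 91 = 136 / 91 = 1.49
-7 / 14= -1 / 2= -0.50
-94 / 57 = -1.65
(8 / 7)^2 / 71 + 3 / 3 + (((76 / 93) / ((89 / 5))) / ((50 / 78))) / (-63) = 439390129 / 431935245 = 1.02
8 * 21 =168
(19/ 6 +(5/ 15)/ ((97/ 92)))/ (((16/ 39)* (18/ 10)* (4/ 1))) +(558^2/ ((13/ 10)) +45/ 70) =2435532643849/ 10168704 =239512.59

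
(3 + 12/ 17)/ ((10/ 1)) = 63/ 170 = 0.37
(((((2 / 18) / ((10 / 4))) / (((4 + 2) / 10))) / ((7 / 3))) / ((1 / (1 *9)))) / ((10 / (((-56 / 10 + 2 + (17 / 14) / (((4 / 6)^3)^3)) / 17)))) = 1544031 / 21324800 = 0.07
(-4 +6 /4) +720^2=1036795 /2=518397.50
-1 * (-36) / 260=9 / 65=0.14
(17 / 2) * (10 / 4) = 21.25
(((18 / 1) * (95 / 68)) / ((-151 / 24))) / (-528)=855 / 112948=0.01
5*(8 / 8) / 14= 5 / 14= 0.36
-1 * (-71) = 71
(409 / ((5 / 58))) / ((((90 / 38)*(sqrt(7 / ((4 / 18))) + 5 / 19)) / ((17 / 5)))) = -291163828 / 5105925 + 2766056366*sqrt(14) / 8509875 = 1159.17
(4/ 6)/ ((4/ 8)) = 4/ 3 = 1.33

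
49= 49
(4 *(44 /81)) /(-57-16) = -176 /5913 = -0.03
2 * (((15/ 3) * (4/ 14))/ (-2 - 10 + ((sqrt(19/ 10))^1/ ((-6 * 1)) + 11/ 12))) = -400/ 1551 + 80 * sqrt(190)/ 206283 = -0.25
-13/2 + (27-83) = -125/2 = -62.50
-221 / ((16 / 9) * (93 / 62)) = -663 / 8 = -82.88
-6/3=-2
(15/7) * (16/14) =120/49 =2.45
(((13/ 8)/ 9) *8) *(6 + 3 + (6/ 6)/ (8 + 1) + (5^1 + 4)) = 2119/ 81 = 26.16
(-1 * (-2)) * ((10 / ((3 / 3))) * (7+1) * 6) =960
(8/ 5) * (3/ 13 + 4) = 88/ 13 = 6.77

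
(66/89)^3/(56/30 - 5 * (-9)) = 4312440/495593207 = 0.01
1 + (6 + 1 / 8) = 57 / 8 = 7.12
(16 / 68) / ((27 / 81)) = 12 / 17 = 0.71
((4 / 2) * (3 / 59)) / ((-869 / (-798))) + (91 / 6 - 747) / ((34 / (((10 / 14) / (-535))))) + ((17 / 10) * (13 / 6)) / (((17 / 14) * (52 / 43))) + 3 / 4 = 88275045501 / 26113345720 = 3.38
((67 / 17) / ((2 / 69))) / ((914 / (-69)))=-318987 / 31076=-10.26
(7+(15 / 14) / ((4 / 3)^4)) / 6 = 26303 / 21504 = 1.22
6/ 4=3/ 2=1.50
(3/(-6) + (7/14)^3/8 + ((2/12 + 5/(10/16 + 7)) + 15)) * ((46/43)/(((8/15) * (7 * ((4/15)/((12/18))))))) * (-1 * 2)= -103292425/4700416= -21.98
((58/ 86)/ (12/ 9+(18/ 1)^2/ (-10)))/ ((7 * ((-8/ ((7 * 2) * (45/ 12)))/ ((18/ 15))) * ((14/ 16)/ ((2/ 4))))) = 3915/ 280532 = 0.01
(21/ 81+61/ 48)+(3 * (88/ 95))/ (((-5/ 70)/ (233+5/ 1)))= -9257.92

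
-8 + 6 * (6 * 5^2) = 892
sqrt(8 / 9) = 2 * sqrt(2) / 3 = 0.94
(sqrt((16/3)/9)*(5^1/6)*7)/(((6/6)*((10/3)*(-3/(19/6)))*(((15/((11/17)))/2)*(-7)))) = 0.02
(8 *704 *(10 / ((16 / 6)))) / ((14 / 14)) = 21120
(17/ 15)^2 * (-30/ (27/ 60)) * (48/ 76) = -54.08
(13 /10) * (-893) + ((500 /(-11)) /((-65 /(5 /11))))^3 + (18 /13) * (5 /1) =-44912911044753 /38921195170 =-1153.94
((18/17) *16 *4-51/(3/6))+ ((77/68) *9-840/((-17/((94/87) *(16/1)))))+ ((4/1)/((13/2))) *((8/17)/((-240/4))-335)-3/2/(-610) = 731854712/1172847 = 624.00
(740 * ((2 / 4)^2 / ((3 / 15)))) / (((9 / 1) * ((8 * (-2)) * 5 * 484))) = -185 / 69696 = -0.00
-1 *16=-16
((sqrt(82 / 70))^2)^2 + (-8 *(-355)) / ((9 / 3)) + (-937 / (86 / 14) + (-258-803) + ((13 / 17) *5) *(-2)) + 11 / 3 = -723928042 / 2686425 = -269.48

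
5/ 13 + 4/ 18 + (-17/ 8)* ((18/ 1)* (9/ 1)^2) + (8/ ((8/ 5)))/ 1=-1447357/ 468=-3092.64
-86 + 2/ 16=-687/ 8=-85.88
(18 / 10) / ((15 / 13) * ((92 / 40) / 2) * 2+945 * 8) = 78 / 327715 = 0.00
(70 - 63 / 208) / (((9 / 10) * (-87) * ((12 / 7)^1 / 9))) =-507395 / 108576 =-4.67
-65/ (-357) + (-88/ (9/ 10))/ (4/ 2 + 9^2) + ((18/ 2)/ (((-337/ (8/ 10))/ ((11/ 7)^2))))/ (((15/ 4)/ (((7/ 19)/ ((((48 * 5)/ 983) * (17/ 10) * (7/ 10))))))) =-20196537859/ 19921365765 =-1.01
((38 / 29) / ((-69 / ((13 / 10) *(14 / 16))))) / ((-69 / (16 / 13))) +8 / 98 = 2774414 / 33826905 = 0.08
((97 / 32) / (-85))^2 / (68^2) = 9409 / 34210201600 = 0.00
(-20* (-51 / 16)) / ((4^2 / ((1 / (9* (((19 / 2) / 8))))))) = 85 / 228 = 0.37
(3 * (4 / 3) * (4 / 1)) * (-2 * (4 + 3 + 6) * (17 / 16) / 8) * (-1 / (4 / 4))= 221 / 4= 55.25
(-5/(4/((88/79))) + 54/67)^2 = 0.34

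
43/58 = 0.74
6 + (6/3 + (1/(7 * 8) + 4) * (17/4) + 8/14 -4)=21.65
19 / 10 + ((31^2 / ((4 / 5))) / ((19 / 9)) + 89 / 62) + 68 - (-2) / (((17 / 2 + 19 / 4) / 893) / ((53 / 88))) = 93495917 / 129580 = 721.53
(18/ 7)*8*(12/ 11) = 1728/ 77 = 22.44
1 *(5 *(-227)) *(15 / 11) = -1547.73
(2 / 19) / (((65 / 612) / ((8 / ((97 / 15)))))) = 29376 / 23959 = 1.23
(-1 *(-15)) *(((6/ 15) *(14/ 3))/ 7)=4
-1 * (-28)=28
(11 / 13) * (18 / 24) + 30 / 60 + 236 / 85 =17287 / 4420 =3.91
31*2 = 62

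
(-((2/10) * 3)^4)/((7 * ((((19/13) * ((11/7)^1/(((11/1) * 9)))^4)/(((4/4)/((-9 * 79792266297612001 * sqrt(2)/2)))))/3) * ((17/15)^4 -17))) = -186535791 * sqrt(2)/3434783955888775662032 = -0.00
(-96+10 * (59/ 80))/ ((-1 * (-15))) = -709/ 120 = -5.91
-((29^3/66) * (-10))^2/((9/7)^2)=-728658568225/88209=-8260592.10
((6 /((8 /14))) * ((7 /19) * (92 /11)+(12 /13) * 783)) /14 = 1479102 /2717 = 544.39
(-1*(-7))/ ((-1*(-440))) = 7/ 440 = 0.02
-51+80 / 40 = -49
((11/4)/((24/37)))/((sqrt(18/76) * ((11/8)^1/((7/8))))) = 259 * sqrt(38)/288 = 5.54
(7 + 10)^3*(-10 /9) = -49130 /9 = -5458.89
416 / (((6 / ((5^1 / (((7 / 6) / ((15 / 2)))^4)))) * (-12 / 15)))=-1776937500 / 2401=-740082.26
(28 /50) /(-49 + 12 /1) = -14 /925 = -0.02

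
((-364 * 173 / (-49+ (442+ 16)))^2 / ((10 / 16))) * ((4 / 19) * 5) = 39924.98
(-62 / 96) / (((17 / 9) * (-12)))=31 / 1088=0.03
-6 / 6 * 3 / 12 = -1 / 4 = -0.25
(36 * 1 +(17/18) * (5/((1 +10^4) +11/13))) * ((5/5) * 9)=84256657/260048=324.00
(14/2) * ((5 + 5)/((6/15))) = 175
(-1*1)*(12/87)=-4/29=-0.14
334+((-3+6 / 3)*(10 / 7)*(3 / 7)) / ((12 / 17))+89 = 41369 / 98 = 422.13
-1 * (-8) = 8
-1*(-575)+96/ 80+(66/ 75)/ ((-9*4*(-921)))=576.20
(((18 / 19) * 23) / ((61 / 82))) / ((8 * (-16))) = -8487 / 37088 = -0.23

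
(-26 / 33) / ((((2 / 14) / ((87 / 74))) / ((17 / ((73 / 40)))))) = -1794520 / 29711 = -60.40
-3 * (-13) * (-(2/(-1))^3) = 312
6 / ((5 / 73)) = 438 / 5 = 87.60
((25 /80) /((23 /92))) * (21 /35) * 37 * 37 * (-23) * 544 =-12846696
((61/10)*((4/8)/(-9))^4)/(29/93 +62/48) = 1891/52181820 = 0.00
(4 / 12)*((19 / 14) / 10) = 19 / 420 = 0.05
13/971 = 0.01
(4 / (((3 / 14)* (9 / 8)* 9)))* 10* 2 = 8960 / 243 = 36.87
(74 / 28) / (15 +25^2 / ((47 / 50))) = 1739 / 447370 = 0.00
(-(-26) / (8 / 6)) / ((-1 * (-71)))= 39 / 142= 0.27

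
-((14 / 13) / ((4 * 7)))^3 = -1 / 17576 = -0.00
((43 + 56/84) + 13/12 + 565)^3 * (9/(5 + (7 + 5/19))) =2481027118749/14912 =166377891.55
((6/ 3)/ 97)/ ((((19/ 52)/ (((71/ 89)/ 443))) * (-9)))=-7384/ 653975649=-0.00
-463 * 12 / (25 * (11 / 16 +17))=-12.56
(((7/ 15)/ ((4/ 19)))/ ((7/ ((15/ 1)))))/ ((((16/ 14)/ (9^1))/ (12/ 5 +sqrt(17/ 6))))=399 * sqrt(102)/ 64 +3591/ 40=152.74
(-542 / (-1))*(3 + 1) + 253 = 2421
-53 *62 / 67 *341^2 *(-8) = 3056794928 / 67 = 45623804.90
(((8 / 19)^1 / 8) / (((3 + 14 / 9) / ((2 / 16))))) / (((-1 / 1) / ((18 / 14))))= -81 / 43624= -0.00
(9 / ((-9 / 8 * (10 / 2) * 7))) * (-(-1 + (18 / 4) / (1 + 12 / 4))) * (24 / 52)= 6 / 455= 0.01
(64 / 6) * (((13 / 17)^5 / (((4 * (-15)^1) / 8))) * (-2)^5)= 760408064 / 63893565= 11.90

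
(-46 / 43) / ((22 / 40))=-920 / 473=-1.95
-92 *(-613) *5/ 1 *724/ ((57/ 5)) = 1020767600/ 57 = 17908203.51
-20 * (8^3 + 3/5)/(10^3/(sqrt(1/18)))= -2563 * sqrt(2)/1500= -2.42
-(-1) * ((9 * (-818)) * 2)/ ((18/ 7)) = -5726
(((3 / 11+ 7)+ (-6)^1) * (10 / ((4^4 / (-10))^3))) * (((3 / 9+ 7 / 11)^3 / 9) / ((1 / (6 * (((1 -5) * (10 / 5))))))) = 4375 / 1185921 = 0.00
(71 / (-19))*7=-497 / 19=-26.16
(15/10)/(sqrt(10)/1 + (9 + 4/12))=63/347 - 27 *sqrt(10)/1388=0.12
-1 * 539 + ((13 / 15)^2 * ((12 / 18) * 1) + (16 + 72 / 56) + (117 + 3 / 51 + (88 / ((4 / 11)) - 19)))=-181.15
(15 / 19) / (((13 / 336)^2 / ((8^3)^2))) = 443925135360 / 3211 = 138251365.73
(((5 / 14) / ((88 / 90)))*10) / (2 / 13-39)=-2925 / 31108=-0.09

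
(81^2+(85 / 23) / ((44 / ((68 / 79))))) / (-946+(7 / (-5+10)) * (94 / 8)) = -2622723040 / 371578317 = -7.06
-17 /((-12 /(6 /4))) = 17 /8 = 2.12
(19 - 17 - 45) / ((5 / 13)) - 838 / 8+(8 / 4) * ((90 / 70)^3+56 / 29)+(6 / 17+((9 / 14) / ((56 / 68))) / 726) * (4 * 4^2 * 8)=-11122917769 / 409219580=-27.18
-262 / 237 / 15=-262 / 3555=-0.07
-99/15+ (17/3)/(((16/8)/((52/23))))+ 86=85.81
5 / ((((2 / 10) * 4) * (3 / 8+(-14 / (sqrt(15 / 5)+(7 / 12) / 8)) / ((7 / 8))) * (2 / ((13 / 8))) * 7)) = -0.09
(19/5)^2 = 361/25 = 14.44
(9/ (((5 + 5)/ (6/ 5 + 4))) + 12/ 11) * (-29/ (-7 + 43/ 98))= 4510254/ 176825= 25.51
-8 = -8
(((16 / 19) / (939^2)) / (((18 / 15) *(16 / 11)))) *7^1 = 385 / 100516194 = 0.00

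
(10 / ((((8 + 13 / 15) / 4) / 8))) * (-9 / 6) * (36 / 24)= -81.20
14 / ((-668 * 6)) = -7 / 2004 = -0.00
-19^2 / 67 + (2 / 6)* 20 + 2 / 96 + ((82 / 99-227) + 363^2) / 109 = 13975409143 / 11567952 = 1208.11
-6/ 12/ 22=-1/ 44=-0.02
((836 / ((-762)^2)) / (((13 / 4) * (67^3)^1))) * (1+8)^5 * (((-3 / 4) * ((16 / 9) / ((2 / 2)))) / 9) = -0.00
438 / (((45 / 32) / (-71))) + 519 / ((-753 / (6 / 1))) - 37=-83414587 / 3765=-22155.27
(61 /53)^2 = 1.32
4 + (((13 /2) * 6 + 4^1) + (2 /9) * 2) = 427 /9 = 47.44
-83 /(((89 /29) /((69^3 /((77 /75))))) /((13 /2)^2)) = -10022390741025 /27412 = -365620558.19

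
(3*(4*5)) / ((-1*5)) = -12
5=5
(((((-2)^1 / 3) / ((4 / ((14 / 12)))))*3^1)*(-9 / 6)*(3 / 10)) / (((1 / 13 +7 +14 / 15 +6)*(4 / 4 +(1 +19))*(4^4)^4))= 39 / 187741610442752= 0.00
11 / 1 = 11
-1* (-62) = 62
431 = 431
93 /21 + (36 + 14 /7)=297 /7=42.43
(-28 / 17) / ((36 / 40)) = -280 / 153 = -1.83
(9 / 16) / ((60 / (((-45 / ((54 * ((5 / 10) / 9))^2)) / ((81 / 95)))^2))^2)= 2036265625 / 11019960576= 0.18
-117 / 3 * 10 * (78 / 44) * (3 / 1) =-22815 / 11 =-2074.09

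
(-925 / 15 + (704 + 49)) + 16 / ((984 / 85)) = 85204 / 123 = 692.72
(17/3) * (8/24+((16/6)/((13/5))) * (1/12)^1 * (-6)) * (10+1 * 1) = -1309/117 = -11.19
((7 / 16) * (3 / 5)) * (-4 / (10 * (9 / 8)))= -7 / 75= -0.09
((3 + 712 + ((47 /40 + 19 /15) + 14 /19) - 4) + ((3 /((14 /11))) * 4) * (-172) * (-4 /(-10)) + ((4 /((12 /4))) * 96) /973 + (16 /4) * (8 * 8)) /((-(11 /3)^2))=-428102589 /17895416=-23.92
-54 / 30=-9 / 5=-1.80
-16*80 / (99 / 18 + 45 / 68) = -87040 / 419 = -207.73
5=5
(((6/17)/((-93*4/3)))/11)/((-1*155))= 3/1797070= 0.00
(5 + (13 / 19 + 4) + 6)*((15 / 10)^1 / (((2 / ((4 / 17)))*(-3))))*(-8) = 2384 / 323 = 7.38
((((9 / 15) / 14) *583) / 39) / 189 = 583 / 171990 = 0.00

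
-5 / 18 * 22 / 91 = -55 / 819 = -0.07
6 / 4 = 3 / 2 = 1.50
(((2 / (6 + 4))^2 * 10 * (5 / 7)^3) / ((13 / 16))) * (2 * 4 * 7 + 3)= 47200 / 4459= 10.59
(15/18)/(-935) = -1/1122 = -0.00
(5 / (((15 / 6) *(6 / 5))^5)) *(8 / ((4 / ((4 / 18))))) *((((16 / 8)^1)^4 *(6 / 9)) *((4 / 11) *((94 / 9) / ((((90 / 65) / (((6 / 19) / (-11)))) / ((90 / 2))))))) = -15641600 / 45251217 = -0.35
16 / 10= 1.60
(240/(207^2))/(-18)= -40/128547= -0.00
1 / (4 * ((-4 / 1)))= -1 / 16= -0.06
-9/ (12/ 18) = -27/ 2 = -13.50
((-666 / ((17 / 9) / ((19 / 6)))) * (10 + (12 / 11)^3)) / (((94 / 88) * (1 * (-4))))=285436278 / 96679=2952.41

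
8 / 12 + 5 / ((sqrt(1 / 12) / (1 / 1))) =2 / 3 + 10*sqrt(3) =17.99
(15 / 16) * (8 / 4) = 1.88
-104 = -104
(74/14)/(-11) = -37/77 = -0.48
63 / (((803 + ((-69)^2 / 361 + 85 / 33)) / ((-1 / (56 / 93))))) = -9971181 / 78031496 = -0.13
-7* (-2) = 14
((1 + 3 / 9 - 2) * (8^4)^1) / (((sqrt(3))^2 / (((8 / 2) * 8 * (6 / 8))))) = -65536 / 3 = -21845.33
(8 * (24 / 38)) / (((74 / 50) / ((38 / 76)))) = 1200 / 703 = 1.71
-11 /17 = -0.65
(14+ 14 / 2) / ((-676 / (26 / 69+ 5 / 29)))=-7693 / 450892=-0.02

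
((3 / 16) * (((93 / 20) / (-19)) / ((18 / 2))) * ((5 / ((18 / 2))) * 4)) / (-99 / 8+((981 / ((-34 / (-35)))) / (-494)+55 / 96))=13702 / 16744521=0.00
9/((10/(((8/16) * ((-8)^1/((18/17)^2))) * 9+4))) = -253/10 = -25.30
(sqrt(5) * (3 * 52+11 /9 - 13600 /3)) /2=-39385 * sqrt(5) /18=-4892.64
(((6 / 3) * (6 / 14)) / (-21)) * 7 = -2 / 7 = -0.29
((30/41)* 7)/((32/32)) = 210/41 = 5.12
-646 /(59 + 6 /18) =-969 /89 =-10.89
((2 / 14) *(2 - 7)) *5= -25 / 7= -3.57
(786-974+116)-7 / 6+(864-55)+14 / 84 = 736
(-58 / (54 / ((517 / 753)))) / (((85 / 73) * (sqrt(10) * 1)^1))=-1094489 * sqrt(10) / 17281350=-0.20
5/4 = 1.25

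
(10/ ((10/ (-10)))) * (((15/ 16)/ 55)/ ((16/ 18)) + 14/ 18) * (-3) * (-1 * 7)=-353465/ 2112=-167.36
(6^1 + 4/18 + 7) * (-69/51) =-161/9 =-17.89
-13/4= -3.25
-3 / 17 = -0.18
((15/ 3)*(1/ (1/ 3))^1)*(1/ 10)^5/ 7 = 3/ 140000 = 0.00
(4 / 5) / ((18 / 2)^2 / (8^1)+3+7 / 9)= 0.06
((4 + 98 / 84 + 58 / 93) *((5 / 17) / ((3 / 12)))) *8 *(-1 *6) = -172320 / 527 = -326.98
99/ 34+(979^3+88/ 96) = 191416003537/ 204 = 938313742.83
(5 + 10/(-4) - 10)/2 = -15/4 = -3.75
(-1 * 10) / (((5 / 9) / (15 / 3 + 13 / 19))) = -1944 / 19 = -102.32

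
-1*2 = -2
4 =4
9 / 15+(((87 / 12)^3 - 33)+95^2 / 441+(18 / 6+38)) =57879377 / 141120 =410.14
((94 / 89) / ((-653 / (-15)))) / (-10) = -141 / 58117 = -0.00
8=8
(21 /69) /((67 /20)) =0.09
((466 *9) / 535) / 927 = 466 / 55105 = 0.01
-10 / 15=-2 / 3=-0.67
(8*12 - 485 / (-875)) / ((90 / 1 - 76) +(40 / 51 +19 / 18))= 5170482 / 848225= 6.10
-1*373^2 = -139129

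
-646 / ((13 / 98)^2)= -6204184 / 169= -36711.15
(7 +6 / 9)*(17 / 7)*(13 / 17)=299 / 21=14.24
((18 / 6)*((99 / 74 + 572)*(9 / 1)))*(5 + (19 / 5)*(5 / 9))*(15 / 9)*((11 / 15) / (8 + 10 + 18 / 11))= 20534668 / 2997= 6851.74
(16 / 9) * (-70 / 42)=-80 / 27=-2.96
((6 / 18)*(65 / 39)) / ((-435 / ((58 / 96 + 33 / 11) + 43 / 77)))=-15385 / 2893968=-0.01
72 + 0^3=72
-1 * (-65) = 65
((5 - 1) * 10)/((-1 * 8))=-5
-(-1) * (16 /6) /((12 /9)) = 2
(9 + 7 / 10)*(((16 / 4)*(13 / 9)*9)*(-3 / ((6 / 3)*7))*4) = -15132 / 35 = -432.34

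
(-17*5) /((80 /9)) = -153 /16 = -9.56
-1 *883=-883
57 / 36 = 19 / 12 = 1.58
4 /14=2 /7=0.29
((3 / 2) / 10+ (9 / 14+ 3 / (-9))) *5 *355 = 68515 / 84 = 815.65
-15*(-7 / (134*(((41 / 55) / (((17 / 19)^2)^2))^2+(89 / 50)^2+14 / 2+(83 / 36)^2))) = 0.05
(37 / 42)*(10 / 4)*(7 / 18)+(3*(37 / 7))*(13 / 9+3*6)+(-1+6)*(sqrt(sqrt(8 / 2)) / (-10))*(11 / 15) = 66785 / 216 - 11*sqrt(2) / 30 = 308.67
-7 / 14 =-1 / 2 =-0.50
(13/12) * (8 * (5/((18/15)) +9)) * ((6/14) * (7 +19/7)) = 69836/147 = 475.07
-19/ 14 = -1.36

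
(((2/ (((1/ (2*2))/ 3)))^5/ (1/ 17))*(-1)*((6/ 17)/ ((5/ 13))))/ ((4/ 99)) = -15371845632/ 5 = -3074369126.40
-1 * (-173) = 173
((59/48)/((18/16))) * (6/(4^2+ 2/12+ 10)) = 118/471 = 0.25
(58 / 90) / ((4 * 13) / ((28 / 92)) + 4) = 203 / 55080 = 0.00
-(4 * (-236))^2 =-891136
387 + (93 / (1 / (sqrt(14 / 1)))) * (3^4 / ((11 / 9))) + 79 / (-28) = 10757 / 28 + 67797 * sqrt(14) / 11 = 23445.37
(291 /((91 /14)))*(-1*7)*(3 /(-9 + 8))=12222 /13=940.15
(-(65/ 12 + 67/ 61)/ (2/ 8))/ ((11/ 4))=-19076/ 2013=-9.48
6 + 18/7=60/7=8.57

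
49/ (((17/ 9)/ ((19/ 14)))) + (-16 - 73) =-1829/ 34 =-53.79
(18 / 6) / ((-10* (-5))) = 3 / 50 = 0.06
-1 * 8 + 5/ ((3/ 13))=41/ 3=13.67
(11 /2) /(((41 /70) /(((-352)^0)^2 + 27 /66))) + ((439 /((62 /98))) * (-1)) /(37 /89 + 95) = 64320571 /10793332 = 5.96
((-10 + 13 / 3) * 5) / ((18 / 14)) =-595 / 27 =-22.04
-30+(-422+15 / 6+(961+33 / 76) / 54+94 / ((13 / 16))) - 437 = -40174235 / 53352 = -753.00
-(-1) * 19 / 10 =19 / 10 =1.90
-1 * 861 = -861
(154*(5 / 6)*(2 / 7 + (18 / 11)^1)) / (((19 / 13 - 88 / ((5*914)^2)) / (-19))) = -954335505500 / 297608967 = -3206.68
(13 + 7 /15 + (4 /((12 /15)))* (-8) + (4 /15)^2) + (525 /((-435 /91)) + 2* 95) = 350459 /6525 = 53.71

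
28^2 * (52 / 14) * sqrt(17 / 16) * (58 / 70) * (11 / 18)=16588 * sqrt(17) / 45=1519.87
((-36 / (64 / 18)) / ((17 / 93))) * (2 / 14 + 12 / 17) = -760833 / 16184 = -47.01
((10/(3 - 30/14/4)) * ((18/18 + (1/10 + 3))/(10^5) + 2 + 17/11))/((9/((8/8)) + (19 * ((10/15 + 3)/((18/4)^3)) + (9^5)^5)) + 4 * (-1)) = 199019301453/9930521336694166193626460850250000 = 0.00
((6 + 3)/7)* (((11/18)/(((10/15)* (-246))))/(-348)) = 11/799008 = 0.00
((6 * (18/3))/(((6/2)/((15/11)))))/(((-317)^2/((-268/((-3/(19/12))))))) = 25460/1105379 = 0.02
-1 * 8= -8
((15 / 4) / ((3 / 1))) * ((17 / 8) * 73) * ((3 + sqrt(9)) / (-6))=-193.91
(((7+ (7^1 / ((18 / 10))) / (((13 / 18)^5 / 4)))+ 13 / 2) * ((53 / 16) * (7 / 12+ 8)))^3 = 18288490081.64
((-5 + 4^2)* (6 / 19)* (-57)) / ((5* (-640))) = 0.06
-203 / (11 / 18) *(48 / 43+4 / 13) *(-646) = 1878945264 / 6149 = 305569.24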